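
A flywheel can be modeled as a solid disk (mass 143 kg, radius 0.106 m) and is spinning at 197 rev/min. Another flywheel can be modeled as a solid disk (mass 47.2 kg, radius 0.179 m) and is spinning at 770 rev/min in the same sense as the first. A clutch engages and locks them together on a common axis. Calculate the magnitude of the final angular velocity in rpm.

The coupling torques are internal; angular momentum about the shared axis is conserved.
Moments of inertia: I_A = ½(143)(0.106)² = 0.8034 kg·m²; I_B = ½(47.2)(0.179)² = 0.7562 kg·m².
Taking A's sense as positive: L = (0.8034)(197) + (0.7562)(770) = 740.5 kg·m²·rpm.
Combined I = 0.8034 + 0.7562 = 1.560 kg·m².
ω_f = L / I = 740.5 / 1.560 = 474.8 rpm.

|ω_f| ≈ 475 rpm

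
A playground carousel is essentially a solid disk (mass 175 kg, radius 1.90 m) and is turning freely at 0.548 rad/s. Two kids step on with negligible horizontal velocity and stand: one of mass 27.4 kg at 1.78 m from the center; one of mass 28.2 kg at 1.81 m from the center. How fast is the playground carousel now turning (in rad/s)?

The added mass arrives with no angular momentum about the center, and any external torque about the center is negligible, so the system's angular momentum is conserved.
I_p = ½(175)(1.90)² = 315.9 kg·m².
Added inertia Σmr² = (27.4)(1.78)² + (28.2)(1.81)² = 179.2 kg·m²; I_f = 315.9 + 179.2 = 495.1 kg·m².
ω_f = I_p ω_i / I_f = (315.9)(0.548) / 495.1 = 0.3496 rad/s.

ω_f ≈ 0.350 rad/s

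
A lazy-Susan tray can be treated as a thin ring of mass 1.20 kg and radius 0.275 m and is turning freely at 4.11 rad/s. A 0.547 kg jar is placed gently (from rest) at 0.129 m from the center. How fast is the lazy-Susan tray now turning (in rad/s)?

The added mass arrives with no angular momentum about the center, and any external torque about the center is negligible, so the system's angular momentum is conserved.
I_p = (1.20)(0.275)² = 0.09075 kg·m².
Added inertia Σmr² = (0.547)(0.129)² = 0.009103 kg·m²; I_f = 0.09075 + 0.009103 = 0.09985 kg·m².
ω_f = I_p ω_i / I_f = (0.09075)(4.11) / 0.09985 = 3.735 rad/s.

ω_f ≈ 3.74 rad/s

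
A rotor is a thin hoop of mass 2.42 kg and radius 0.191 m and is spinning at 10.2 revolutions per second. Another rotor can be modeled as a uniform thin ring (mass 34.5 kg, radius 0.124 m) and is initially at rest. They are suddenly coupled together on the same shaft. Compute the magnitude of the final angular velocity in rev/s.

|ω_f| ≈ 1.46 rev/s

No external torque acts about the common axis, so total angular momentum is conserved.
Moments of inertia: I_A = (2.42)(0.191)² = 0.08828 kg·m²; I_B = (34.5)(0.124)² = 0.5305 kg·m².
Taking A's sense as positive: L = (0.08828)(10.2) = 0.9005 kg·m²·rev/s.
Combined I = 0.08828 + 0.5305 = 0.6188 kg·m².
ω_f = L / I = 0.9005 / 0.6188 = 1.455 rev/s.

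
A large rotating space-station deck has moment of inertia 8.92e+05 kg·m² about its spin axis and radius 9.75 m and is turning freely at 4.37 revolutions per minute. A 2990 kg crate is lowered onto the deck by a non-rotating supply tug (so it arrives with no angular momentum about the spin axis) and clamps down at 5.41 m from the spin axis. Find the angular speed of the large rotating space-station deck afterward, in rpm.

ω_f ≈ 3.98 rpm

The added mass arrives with no angular momentum about the spin axis, and any external torque about the spin axis is negligible, so the system's angular momentum is conserved.
Added inertia Σmr² = (2990)(5.41)² = 87510 kg·m²; I_f = 8.920e+05 + 87510 = 9.795e+05 kg·m².
ω_f = I_p ω_i / I_f = (8.920e+05)(4.37) / 9.795e+05 = 3.980 rpm.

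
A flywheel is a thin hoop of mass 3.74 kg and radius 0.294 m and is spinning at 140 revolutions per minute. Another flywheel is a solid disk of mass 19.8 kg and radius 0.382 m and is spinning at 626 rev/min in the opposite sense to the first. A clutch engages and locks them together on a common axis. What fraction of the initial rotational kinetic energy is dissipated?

fraction ≈ 0.271

The coupling torques are internal; angular momentum about the shared axis is conserved.
Moments of inertia: I_A = (3.74)(0.294)² = 0.3233 kg·m²; I_B = ½(19.8)(0.382)² = 1.445 kg·m².
Taking A's sense as positive: L = (0.3233)(140) − (1.445)(626) = -859.1 kg·m²·rpm.
Combined I = 0.3233 + 1.445 = 1.768 kg·m².
ω_f = L / I = -859.1 / 1.768 = -485.9 rpm.
KE_i = ½ΣIω² = 3139 J; KE_f = ½(1.768)(50.89)² = 2289 J.
Fraction dissipated = (KE_i − KE_f)/KE_i = 0.2708.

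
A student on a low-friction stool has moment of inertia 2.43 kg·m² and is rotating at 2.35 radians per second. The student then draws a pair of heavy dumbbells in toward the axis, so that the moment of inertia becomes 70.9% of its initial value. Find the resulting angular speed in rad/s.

ω₂ ≈ 3.31 rad/s

Angular momentum about the spin axis is conserved since the torque about it is zero.
I₂ = 0.709 × 2.43 = 1.723 kg·m².
ω₂ = I₁ω₁ / I₂ = (2.430)(2.35 rad/s) / (1.723) = 3.315 rad/s.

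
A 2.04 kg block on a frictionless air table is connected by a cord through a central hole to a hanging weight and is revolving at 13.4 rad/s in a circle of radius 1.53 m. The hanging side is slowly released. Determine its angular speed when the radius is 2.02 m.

The constraining force is radial, so m r² ω about the center is conserved.
ω₂ = ω₁ (r₁/r₂)² = (13.4)(1.53/2.02)² = 7.687 rad/s.

ω₂ ≈ 7.69 rad/s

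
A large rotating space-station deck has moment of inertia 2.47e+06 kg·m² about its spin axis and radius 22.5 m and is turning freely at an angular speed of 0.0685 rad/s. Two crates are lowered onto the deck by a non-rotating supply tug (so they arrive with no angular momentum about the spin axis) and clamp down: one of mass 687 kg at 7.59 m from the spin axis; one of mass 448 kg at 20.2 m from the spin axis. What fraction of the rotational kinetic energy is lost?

fraction ≈ 0.0826

No external torque acts about the spin axis; L_before = L_after.
Added inertia Σmr² = (687)(7.59)² + (448)(20.2)² = 2.224e+05 kg·m²; I_f = 2.470e+06 + 2.224e+05 = 2.692e+06 kg·m².
ω_f = I_p ω_i / I_f = (2.470e+06)(0.0685) / 2.692e+06 = 0.06284 rad/s.
KE_i = ½(2.470e+06)(0.06850 rad/s)² = 5795 J; KE_f = ½(2.692e+06)(0.06284)² = 5316 J.
Fraction lost = 0.08260.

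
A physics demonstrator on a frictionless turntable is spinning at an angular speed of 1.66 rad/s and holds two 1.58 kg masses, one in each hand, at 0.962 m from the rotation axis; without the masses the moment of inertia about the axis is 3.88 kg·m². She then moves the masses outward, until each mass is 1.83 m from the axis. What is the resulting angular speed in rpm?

ω₂ ≈ 7.46 rpm

With no external torque about the axis, L is conserved: I₁ω₁ = I₂ω₂.
I₁ = 3.88 + 2(1.58)(0.962)² = 6.804 kg·m²; I₂ = 3.88 + 2(1.58)(1.83)² = 14.46 kg·m².
ω₂ = I₁ω₁ / I₂ = (6.804)(1.66 rad/s) / (14.46) = 0.7810 rad/s = 7.458 rpm.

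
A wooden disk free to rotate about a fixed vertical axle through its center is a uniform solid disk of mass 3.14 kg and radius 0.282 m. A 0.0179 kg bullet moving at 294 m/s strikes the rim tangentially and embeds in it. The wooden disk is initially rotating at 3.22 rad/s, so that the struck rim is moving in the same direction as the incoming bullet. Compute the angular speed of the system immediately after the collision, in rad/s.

|ω_f| ≈ 14.9 rad/s

About the axle the impulsive forces during the collision are internal, so angular momentum about that axis is conserved.
I_p = ½(3.14)(0.282)² = 0.1249 kg·m². Taking the sense of the bullet's angular momentum as positive, L_{bullet} = m v R = (0.0179)(294)(0.282) = 1.484 kg·m²/s.
L_i = +I_p ω_p + m v R = +(0.1249)(3.22) + 1.484 = 1.886 kg·m²/s.
After sticking, I_f = I_p + m R² = 0.1249 + (0.0179)(0.282)² = 0.1263 kg·m².
ω_f = L_i / I_f = 1.886 / 0.1263 = 14.94 rad/s.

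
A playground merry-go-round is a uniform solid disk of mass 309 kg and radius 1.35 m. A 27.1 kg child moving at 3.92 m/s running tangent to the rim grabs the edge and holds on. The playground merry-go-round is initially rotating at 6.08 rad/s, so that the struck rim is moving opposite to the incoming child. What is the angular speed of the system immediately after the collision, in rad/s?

About the axle the impulsive forces during the collision are internal, so angular momentum about that axis is conserved.
I_p = ½(309)(1.35)² = 281.6 kg·m². Taking the sense of the child's angular momentum as positive, L_{child} = m v R = (27.1)(3.92)(1.35) = 143.4 kg·m²/s.
L_i = −I_p ω_p + m v R = −(281.6)(6.08) + 143.4 = -1569 kg·m²/s.
After sticking, I_f = I_p + m R² = 281.6 + (27.1)(1.35)² = 331.0 kg·m².
ω_f = L_i / I_f = -1569 / 331.0 = -4.739 rad/s.

|ω_f| ≈ 4.74 rad/s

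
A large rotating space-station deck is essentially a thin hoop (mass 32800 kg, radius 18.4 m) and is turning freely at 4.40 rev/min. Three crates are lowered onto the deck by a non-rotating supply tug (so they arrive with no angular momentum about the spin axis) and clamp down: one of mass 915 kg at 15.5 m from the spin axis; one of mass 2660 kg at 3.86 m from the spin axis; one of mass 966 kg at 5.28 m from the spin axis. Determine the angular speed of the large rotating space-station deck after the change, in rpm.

The added mass arrives with no angular momentum about the spin axis, and any external torque about the spin axis is negligible, so the system's angular momentum is conserved.
I_p = (32800)(18.4)² = 1.110e+07 kg·m².
Added inertia Σmr² = (915)(15.5)² + (2660)(3.86)² + (966)(5.28)² = 2.864e+05 kg·m²; I_f = 1.110e+07 + 2.864e+05 = 1.139e+07 kg·m².
ω_f = I_p ω_i / I_f = (1.110e+07)(4.40) / 1.139e+07 = 4.289 rpm.

ω_f ≈ 4.29 rpm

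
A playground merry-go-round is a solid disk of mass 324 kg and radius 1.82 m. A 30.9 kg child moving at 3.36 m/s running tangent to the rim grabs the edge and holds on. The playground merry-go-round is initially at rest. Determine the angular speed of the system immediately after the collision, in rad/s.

|ω_f| ≈ 0.296 rad/s

About the axle the impulsive forces during the collision are internal, so angular momentum about that axis is conserved.
I_p = ½(324)(1.82)² = 536.6 kg·m². Taking the sense of the child's angular momentum as positive, L_{child} = m v R = (30.9)(3.36)(1.82) = 189.0 kg·m²/s.
L_i = 0 + 189.0 = 189.0 kg·m²/s.
After sticking, I_f = I_p + m R² = 536.6 + (30.9)(1.82)² = 639.0 kg·m².
ω_f = L_i / I_f = 189.0 / 639.0 = 0.2957 rad/s.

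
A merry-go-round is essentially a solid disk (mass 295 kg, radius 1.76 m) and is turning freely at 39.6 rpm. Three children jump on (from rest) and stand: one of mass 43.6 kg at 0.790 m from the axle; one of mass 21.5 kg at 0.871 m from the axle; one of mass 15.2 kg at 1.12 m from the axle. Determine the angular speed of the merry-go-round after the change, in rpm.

No external torque acts about the axle; L_before = L_after.
I_p = ½(295)(1.76)² = 456.9 kg·m².
Added inertia Σmr² = (43.6)(0.790)² + (21.5)(0.871)² + (15.2)(1.12)² = 62.59 kg·m²; I_f = 456.9 + 62.59 = 519.5 kg·m².
ω_f = I_p ω_i / I_f = (456.9)(39.6) / 519.5 = 34.83 rpm.

ω_f ≈ 34.8 rpm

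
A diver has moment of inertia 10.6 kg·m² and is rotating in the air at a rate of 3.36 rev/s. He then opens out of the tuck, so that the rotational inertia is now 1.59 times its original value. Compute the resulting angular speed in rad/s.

No external torque acts about the spin axis, so angular momentum is conserved.
I₂ = 1.59 × 10.6 = 16.85 kg·m².
ω₂ = I₁ω₁ / I₂ = (10.60)(3.36 rev/s) / (16.85) = 2.113 rev/s = 13.28 rad/s.

ω₂ ≈ 13.3 rad/s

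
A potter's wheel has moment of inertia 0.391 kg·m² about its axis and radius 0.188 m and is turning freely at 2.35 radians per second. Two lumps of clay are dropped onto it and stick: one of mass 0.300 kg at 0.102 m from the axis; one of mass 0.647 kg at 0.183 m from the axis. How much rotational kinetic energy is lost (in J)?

energy lost ≈ 0.0644 J

No external torque acts about the axis; L_before = L_after.
Added inertia Σmr² = (0.300)(0.102)² + (0.647)(0.183)² = 0.02479 kg·m²; I_f = 0.3910 + 0.02479 = 0.4158 kg·m².
ω_f = I_p ω_i / I_f = (0.3910)(2.35) / 0.4158 = 2.210 rad/s.
KE_i = ½(0.3910)(2.350 rad/s)² = 1.080 J; KE_f = ½(0.4158)(2.210)² = 1.015 J.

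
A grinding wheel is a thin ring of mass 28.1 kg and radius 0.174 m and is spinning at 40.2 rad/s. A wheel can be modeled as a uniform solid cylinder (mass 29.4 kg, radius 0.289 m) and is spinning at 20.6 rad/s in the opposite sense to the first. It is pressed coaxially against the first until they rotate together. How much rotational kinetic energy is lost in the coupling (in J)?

ΔKE lost ≈ 929 J

The coupling torques are internal; angular momentum about the shared axis is conserved.
Moments of inertia: I_A = (28.1)(0.174)² = 0.8508 kg·m²; I_B = ½(29.4)(0.289)² = 1.228 kg·m².
Taking A's sense as positive: L = (0.8508)(40.2) − (1.228)(20.6) = 8.909 kg·m²·rad/s.
Combined I = 0.8508 + 1.228 = 2.079 kg·m².
ω_f = L / I = 8.909 / 2.079 = 4.286 rad/s.
KE_i = ½ΣIω² = 947.9 J; KE_f = ½(2.079)(4.286)² = 19.09 J.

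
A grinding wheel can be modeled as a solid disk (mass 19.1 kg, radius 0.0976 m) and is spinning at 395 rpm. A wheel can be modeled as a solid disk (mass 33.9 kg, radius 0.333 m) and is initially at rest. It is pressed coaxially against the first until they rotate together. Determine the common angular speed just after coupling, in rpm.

|ω_f| ≈ 18.2 rpm

The coupling torques are internal; angular momentum about the shared axis is conserved.
Moments of inertia: I_A = ½(19.1)(0.0976)² = 0.09097 kg·m²; I_B = ½(33.9)(0.333)² = 1.880 kg·m².
Taking A's sense as positive: L = (0.09097)(395) = 35.93 kg·m²·rpm.
Combined I = 0.09097 + 1.880 = 1.971 kg·m².
ω_f = L / I = 35.93 / 1.971 = 18.24 rpm.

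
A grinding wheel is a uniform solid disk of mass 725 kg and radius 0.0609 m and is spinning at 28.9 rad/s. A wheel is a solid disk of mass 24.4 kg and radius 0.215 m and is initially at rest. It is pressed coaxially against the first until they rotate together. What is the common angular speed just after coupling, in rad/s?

|ω_f| ≈ 20.4 rad/s

The coupling torques are internal; angular momentum about the shared axis is conserved.
Moments of inertia: I_A = ½(725)(0.0609)² = 1.344 kg·m²; I_B = ½(24.4)(0.215)² = 0.5639 kg·m².
Taking A's sense as positive: L = (1.344)(28.9) = 38.85 kg·m²·rad/s.
Combined I = 1.344 + 0.5639 = 1.908 kg·m².
ω_f = L / I = 38.85 / 1.908 = 20.36 rad/s.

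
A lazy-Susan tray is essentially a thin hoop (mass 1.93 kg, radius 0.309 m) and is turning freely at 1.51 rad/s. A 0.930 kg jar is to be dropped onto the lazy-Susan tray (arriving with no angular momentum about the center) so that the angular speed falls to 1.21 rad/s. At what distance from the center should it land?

r ≈ 0.222 m

The added mass arrives with no angular momentum about the center, and any external torque about the center is negligible, so the system's angular momentum is conserved.
I_p = (1.93)(0.309)² = 0.1843 kg·m².
I_p ω_i = (I_p + m r²) ω_f ⇒ m r² = I_p(ω_i/ω_f − 1) = 0.1843(1.51/1.21 − 1) = 0.04569 kg·m².
r = √(0.04569/0.930) = 0.2216 m.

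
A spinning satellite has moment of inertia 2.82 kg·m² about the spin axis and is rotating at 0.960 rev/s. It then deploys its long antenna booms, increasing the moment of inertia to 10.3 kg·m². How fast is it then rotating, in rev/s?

ω₂ ≈ 0.263 rev/s

With no external torque about the axis, L is conserved: I₁ω₁ = I₂ω₂.
ω₂ = I₁ω₁ / I₂ = (2.820)(0.960 rev/s) / (10.30) = 0.2628 rev/s.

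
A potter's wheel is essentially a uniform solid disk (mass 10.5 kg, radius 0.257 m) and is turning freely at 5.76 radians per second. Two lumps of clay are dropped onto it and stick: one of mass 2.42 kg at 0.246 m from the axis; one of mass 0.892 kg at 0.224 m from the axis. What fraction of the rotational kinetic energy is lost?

fraction ≈ 0.355

The added mass arrives with no angular momentum about the axis, and any external torque about the axis is negligible, so the system's angular momentum is conserved.
I_p = ½(10.5)(0.257)² = 0.3468 kg·m².
Added inertia Σmr² = (2.42)(0.246)² + (0.892)(0.224)² = 0.1912 kg·m²; I_f = 0.3468 + 0.1912 = 0.5380 kg·m².
ω_f = I_p ω_i / I_f = (0.3468)(5.76) / 0.5380 = 3.713 rad/s.
KE_i = ½(0.3468)(5.760 rad/s)² = 5.752 J; KE_f = ½(0.5380)(3.713)² = 3.708 J.
Fraction lost = 0.3554.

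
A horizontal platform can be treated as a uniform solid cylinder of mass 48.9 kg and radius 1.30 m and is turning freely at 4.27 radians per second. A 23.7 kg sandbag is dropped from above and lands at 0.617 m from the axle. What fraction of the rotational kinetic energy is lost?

fraction ≈ 0.179

No external torque acts about the axle; L_before = L_after.
I_p = ½(48.9)(1.30)² = 41.32 kg·m².
Added inertia Σmr² = (23.7)(0.617)² = 9.022 kg·m²; I_f = 41.32 + 9.022 = 50.34 kg·m².
ω_f = I_p ω_i / I_f = (41.32)(4.27) / 50.34 = 3.505 rad/s.
KE_i = ½(41.32)(4.270 rad/s)² = 376.7 J; KE_f = ½(50.34)(3.505)² = 309.2 J.
Fraction lost = 0.1792.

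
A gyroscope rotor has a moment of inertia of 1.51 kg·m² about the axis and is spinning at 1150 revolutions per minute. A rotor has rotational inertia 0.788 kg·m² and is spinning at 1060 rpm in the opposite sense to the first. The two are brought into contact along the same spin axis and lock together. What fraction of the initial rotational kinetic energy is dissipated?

fraction ≈ 0.877

No external torque acts about the common axis, so total angular momentum is conserved.
Taking A's sense as positive: L = (1.510)(1150) − (0.7880)(1060) = 901.2 kg·m²·rpm.
Combined I = 1.510 + 0.7880 = 2.298 kg·m².
ω_f = L / I = 901.2 / 2.298 = 392.2 rpm.
KE_i = ½ΣIω² = 15800 J; KE_f = ½(2.298)(41.07)² = 1938 J.
Fraction dissipated = (KE_i − KE_f)/KE_i = 0.8774.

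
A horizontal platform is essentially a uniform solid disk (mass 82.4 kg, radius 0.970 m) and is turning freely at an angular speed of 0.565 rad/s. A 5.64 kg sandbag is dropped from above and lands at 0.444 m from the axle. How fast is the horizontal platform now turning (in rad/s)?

The added mass arrives with no angular momentum about the axle, and any external torque about the axle is negligible, so the system's angular momentum is conserved.
I_p = ½(82.4)(0.970)² = 38.77 kg·m².
Added inertia Σmr² = (5.64)(0.444)² = 1.112 kg·m²; I_f = 38.77 + 1.112 = 39.88 kg·m².
ω_f = I_p ω_i / I_f = (38.77)(0.565) / 39.88 = 0.5492 rad/s.

ω_f ≈ 0.549 rad/s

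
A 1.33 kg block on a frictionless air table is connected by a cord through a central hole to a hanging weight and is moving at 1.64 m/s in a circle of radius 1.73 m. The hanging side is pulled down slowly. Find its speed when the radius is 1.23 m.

Central (radial) force ⇒ zero torque about the center ⇒ m v r is constant.
v₂ = v₁ r₁ / r₂ = (1.64)(1.73) / (1.23) = 2.307 m/s.

v₂ ≈ 2.31 m/s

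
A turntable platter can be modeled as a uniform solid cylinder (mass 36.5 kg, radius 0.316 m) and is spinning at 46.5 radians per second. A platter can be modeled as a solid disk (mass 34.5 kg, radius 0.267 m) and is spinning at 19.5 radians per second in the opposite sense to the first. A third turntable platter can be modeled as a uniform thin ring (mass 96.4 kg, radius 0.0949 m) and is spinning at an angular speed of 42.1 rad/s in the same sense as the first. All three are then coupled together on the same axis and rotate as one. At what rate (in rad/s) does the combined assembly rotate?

No external torque acts about the common axis, so total angular momentum is conserved.
Moments of inertia: I_A = ½(36.5)(0.316)² = 1.822 kg·m²; I_B = ½(34.5)(0.267)² = 1.230 kg·m²; I_C = (96.4)(0.0949)² = 0.8682 kg·m².
Taking A's sense as positive: L = (1.822)(46.5) − (1.230)(19.5) + (0.8682)(42.1) = 97.31 kg·m²·rad/s.
Combined I = 1.822 + 1.230 + 0.8682 = 3.920 kg·m².
ω_f = L / I = 97.31 / 3.920 = 24.82 rad/s.

|ω_f| ≈ 24.8 rad/s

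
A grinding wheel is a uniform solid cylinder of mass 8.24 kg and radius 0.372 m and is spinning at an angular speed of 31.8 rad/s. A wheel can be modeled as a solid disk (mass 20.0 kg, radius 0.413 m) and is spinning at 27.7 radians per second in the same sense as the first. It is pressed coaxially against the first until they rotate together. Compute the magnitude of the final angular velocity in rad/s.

The coupling torques are internal; angular momentum about the shared axis is conserved.
Moments of inertia: I_A = ½(8.24)(0.372)² = 0.5701 kg·m²; I_B = ½(20.0)(0.413)² = 1.706 kg·m².
Taking A's sense as positive: L = (0.5701)(31.8) + (1.706)(27.7) = 65.38 kg·m²·rad/s.
Combined I = 0.5701 + 1.706 = 2.276 kg·m².
ω_f = L / I = 65.38 / 2.276 = 28.73 rad/s.

|ω_f| ≈ 28.7 rad/s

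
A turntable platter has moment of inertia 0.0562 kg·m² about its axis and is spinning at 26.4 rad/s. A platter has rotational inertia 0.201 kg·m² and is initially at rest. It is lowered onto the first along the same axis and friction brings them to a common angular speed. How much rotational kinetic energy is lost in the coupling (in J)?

ΔKE lost ≈ 15.3 J

The coupling torques are internal; angular momentum about the shared axis is conserved.
Taking A's sense as positive: L = (0.05620)(26.4) = 1.484 kg·m²·rad/s.
Combined I = 0.05620 + 0.2010 = 0.2572 kg·m².
ω_f = L / I = 1.484 / 0.2572 = 5.769 rad/s.
KE_i = ½ΣIω² = 19.58 J; KE_f = ½(0.2572)(5.769)² = 4.279 J.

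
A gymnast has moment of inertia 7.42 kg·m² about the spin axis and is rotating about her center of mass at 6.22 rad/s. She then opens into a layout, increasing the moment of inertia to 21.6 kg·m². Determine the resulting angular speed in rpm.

ω₂ ≈ 20.4 rpm

Angular momentum about the spin axis is conserved since the torque about it is zero.
ω₂ = I₁ω₁ / I₂ = (7.420)(6.22 rad/s) / (21.60) = 2.137 rad/s = 20.40 rpm.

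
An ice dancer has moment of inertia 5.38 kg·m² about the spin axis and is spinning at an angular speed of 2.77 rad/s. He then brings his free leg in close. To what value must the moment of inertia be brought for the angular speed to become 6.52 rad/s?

I₂ ≈ 2.29 kg·m²

No external torque acts about the spin axis, so angular momentum is conserved.
I₂ = I₁ω₁ / ω₂ = (5.38)(2.77) / (6.52) = 2.286 kg·m².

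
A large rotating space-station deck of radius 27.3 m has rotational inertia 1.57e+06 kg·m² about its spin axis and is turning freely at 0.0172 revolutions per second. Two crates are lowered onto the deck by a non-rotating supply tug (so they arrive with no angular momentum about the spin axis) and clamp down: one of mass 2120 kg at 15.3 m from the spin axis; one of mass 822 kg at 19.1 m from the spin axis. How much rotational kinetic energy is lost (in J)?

No external torque acts about the spin axis; L_before = L_after.
Added inertia Σmr² = (2120)(15.3)² + (822)(19.1)² = 7.961e+05 kg·m²; I_f = 1.570e+06 + 7.961e+05 = 2.366e+06 kg·m².
ω_f = I_p ω_i / I_f = (1.570e+06)(0.0172) / 2.366e+06 = 0.01141 rev/s.
KE_i = ½(1.570e+06)(0.1081 rad/s)² = 9168 J; KE_f = ½(2.366e+06)(0.07171)² = 6083 J.

energy lost ≈ 3080 J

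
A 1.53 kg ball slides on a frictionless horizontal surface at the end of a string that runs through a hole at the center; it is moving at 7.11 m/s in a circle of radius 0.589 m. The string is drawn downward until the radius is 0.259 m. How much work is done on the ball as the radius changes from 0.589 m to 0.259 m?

Central (radial) force ⇒ zero torque about the center ⇒ m v r is constant.
v₂ = v₁ r₁ / r₂ = (7.11)(0.589) / (0.259) = 16.17 m/s.
W = ΔKE = ½m(v₂² − v₁²) = 161.3 J.

W ≈ 161 J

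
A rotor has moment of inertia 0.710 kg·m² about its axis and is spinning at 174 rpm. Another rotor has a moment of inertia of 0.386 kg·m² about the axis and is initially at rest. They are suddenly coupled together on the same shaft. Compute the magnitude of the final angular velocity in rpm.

No external torque acts about the common axis, so total angular momentum is conserved.
Taking A's sense as positive: L = (0.7100)(174) = 123.5 kg·m²·rpm.
Combined I = 0.7100 + 0.3860 = 1.096 kg·m².
ω_f = L / I = 123.5 / 1.096 = 112.7 rpm.

|ω_f| ≈ 113 rpm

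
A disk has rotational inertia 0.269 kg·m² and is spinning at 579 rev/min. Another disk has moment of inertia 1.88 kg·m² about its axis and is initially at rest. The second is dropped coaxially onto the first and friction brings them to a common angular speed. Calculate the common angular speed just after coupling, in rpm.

|ω_f| ≈ 72.5 rpm

The coupling torques are internal; angular momentum about the shared axis is conserved.
Taking A's sense as positive: L = (0.2690)(579) = 155.8 kg·m²·rpm.
Combined I = 0.2690 + 1.880 = 2.149 kg·m².
ω_f = L / I = 155.8 / 2.149 = 72.48 rpm.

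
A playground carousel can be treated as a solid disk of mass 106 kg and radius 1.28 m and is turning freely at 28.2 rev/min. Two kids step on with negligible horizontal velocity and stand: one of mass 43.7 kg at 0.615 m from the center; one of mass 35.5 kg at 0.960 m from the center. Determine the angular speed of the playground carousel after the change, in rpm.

No external torque acts about the center; L_before = L_after.
I_p = ½(106)(1.28)² = 86.84 kg·m².
Added inertia Σmr² = (43.7)(0.615)² + (35.5)(0.960)² = 49.25 kg·m²; I_f = 86.84 + 49.25 = 136.1 kg·m².
ω_f = I_p ω_i / I_f = (86.84)(28.2) / 136.1 = 17.99 rpm.

ω_f ≈ 18.0 rpm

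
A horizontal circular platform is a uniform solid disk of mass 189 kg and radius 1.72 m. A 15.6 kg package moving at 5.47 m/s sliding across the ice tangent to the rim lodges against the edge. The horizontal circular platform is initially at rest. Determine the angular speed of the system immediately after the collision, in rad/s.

|ω_f| ≈ 0.451 rad/s

About the central axle the impulsive forces during the collision are internal, so angular momentum about that axis is conserved.
I_p = ½(189)(1.72)² = 279.6 kg·m². Taking the sense of the package's angular momentum as positive, L_{package} = m v R = (15.6)(5.47)(1.72) = 146.8 kg·m²/s.
L_i = 0 + 146.8 = 146.8 kg·m²/s.
After sticking, I_f = I_p + m R² = 279.6 + (15.6)(1.72)² = 325.7 kg·m².
ω_f = L_i / I_f = 146.8 / 325.7 = 0.4506 rad/s.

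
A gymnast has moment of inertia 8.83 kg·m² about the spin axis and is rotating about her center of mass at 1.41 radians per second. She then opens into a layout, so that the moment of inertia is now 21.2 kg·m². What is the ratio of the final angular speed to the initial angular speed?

ω₂/ω₁ ≈ 0.417

With no external torque about the axis, L is conserved: I₁ω₁ = I₂ω₂.
ω₂/ω₁ = I₁/I₂ = 8.830 / 21.20 = 0.4165.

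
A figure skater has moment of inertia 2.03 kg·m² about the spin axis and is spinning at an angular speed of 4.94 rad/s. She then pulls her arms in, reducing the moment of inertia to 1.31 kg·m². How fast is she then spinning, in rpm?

With no external torque about the axis, L is conserved: I₁ω₁ = I₂ω₂.
ω₂ = I₁ω₁ / I₂ = (2.030)(4.94 rad/s) / (1.310) = 7.655 rad/s = 73.10 rpm.

ω₂ ≈ 73.1 rpm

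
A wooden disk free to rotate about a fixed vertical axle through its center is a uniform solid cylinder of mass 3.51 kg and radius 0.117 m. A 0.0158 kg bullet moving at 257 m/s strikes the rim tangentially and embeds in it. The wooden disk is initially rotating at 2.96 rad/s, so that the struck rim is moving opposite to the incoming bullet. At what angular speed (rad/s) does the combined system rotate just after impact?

|ω_f| ≈ 16.7 rad/s

About the axle the impulsive forces during the collision are internal, so angular momentum about that axis is conserved.
I_p = ½(3.51)(0.117)² = 0.02402 kg·m². Taking the sense of the bullet's angular momentum as positive, L_{bullet} = m v R = (0.0158)(257)(0.117) = 0.4751 kg·m²/s.
L_i = −I_p ω_p + m v R = −(0.02402)(2.96) + 0.4751 = 0.4040 kg·m²/s.
After sticking, I_f = I_p + m R² = 0.02402 + (0.0158)(0.117)² = 0.02424 kg·m².
ω_f = L_i / I_f = 0.4040 / 0.02424 = 16.67 rad/s.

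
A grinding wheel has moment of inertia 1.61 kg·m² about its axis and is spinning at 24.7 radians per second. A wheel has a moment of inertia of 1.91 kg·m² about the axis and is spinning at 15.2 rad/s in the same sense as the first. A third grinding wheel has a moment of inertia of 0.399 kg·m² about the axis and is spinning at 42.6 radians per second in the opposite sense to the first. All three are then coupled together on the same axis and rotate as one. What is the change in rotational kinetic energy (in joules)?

ΔKE ≈ -731 J

No external torque acts about the common axis, so total angular momentum is conserved.
Taking A's sense as positive: L = (1.610)(24.7) + (1.910)(15.2) − (0.3990)(42.6) = 51.80 kg·m²·rad/s.
Combined I = 1.610 + 1.910 + 0.3990 = 3.919 kg·m².
ω_f = L / I = 51.80 / 3.919 = 13.22 rad/s.
KE_i = ½ΣIω² = 1074 J; KE_f = ½(3.919)(13.22)² = 342.4 J.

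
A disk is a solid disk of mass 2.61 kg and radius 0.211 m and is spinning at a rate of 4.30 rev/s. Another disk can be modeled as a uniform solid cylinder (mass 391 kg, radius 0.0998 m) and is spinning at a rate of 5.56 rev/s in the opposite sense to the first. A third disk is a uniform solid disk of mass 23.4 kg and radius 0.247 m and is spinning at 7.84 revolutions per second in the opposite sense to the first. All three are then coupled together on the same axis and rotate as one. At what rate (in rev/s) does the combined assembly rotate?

No external torque acts about the common axis, so total angular momentum is conserved.
Moments of inertia: I_A = ½(2.61)(0.211)² = 0.05810 kg·m²; I_B = ½(391)(0.0998)² = 1.947 kg·m²; I_C = ½(23.4)(0.247)² = 0.7138 kg·m².
Taking A's sense as positive: L = (0.05810)(4.30) − (1.947)(5.56) − (0.7138)(7.84) = -16.17 kg·m²·rev/s.
Combined I = 0.05810 + 1.947 + 0.7138 = 2.719 kg·m².
ω_f = L / I = -16.17 / 2.719 = -5.948 rev/s.

|ω_f| ≈ 5.95 rev/s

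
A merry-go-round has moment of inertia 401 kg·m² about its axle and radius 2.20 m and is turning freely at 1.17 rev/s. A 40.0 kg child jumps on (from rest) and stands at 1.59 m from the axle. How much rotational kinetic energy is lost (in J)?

energy lost ≈ 2180 J

No external torque acts about the axle; L_before = L_after.
Added inertia Σmr² = (40.0)(1.59)² = 101.1 kg·m²; I_f = 401.0 + 101.1 = 502.1 kg·m².
ω_f = I_p ω_i / I_f = (401.0)(1.17) / 502.1 = 0.9344 rev/s.
KE_i = ½(401.0)(7.351 rad/s)² = 10840 J; KE_f = ½(502.1)(5.871)² = 8653 J.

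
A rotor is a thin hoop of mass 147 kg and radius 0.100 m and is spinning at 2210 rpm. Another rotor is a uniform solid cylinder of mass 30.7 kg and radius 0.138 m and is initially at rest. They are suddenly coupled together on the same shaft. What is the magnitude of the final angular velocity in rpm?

No external torque acts about the common axis, so total angular momentum is conserved.
Moments of inertia: I_A = (147)(0.100)² = 1.470 kg·m²; I_B = ½(30.7)(0.138)² = 0.2923 kg·m².
Taking A's sense as positive: L = (1.470)(2210) = 3249 kg·m²·rpm.
Combined I = 1.470 + 0.2923 = 1.762 kg·m².
ω_f = L / I = 3249 / 1.762 = 1843 rpm.

|ω_f| ≈ 1840 rpm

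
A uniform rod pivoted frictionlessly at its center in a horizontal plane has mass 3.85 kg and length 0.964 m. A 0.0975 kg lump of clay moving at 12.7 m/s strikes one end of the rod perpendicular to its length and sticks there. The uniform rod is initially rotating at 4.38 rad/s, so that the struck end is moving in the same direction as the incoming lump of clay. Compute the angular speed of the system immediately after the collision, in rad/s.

|ω_f| ≈ 5.93 rad/s

The axle reaction passes through the pivot and exerts no torque about it; angular momentum about the pivot is conserved through the impact.
I_p = (1/12)(3.85)(0.964)² = 0.2981 kg·m². Taking the sense of the lump of clay's angular momentum as positive, L_{lump} = m v R = (0.0975)(12.7)(0.964/2) = 0.5968 kg·m²/s.
L_i = +I_p ω_p + m v R = +(0.2981)(4.38) + 0.5968 = 1.903 kg·m²/s.
After sticking, I_f = I_p + m R² = 0.2981 + (0.0975)(0.964/2)² = 0.3208 kg·m².
ω_f = L_i / I_f = 1.903 / 0.3208 = 5.931 rad/s.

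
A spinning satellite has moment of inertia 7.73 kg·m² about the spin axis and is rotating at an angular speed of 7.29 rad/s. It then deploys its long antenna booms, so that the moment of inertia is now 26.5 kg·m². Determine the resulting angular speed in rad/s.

ω₂ ≈ 2.13 rad/s

No external torque acts about the spin axis, so angular momentum is conserved.
ω₂ = I₁ω₁ / I₂ = (7.730)(7.29 rad/s) / (26.50) = 2.126 rad/s.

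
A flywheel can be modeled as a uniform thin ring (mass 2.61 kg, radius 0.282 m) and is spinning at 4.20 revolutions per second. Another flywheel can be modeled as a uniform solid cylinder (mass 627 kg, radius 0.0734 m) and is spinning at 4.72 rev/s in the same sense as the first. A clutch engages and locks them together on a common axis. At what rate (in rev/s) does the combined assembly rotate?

|ω_f| ≈ 4.66 rev/s

The coupling torques are internal; angular momentum about the shared axis is conserved.
Moments of inertia: I_A = (2.61)(0.282)² = 0.2076 kg·m²; I_B = ½(627)(0.0734)² = 1.689 kg·m².
Taking A's sense as positive: L = (0.2076)(4.20) + (1.689)(4.72) = 8.844 kg·m²·rev/s.
Combined I = 0.2076 + 1.689 = 1.897 kg·m².
ω_f = L / I = 8.844 / 1.897 = 4.663 rev/s.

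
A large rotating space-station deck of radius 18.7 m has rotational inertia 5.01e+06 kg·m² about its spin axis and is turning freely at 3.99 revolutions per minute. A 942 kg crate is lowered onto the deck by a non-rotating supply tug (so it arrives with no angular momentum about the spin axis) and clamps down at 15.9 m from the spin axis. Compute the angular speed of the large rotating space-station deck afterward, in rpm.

No external torque acts about the spin axis; L_before = L_after.
Added inertia Σmr² = (942)(15.9)² = 2.381e+05 kg·m²; I_f = 5.010e+06 + 2.381e+05 = 5.248e+06 kg·m².
ω_f = I_p ω_i / I_f = (5.010e+06)(3.99) / 5.248e+06 = 3.809 rpm.

ω_f ≈ 3.81 rpm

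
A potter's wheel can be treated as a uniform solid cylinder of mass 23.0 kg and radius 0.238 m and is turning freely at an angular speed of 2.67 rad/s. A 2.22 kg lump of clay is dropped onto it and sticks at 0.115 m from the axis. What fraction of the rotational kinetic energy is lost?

fraction ≈ 0.0431

The added mass arrives with no angular momentum about the axis, and any external torque about the axis is negligible, so the system's angular momentum is conserved.
I_p = ½(23.0)(0.238)² = 0.6514 kg·m².
Added inertia Σmr² = (2.22)(0.115)² = 0.02936 kg·m²; I_f = 0.6514 + 0.02936 = 0.6808 kg·m².
ω_f = I_p ω_i / I_f = (0.6514)(2.67) / 0.6808 = 2.555 rad/s.
KE_i = ½(0.6514)(2.670 rad/s)² = 2.322 J; KE_f = ½(0.6808)(2.555)² = 2.222 J.
Fraction lost = 0.04313.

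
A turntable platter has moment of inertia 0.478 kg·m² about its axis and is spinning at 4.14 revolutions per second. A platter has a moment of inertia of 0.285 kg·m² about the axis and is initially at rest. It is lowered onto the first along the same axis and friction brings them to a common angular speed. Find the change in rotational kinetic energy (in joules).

The coupling torques are internal; angular momentum about the shared axis is conserved.
Taking A's sense as positive: L = (0.4780)(4.14) = 1.979 kg·m²·rev/s.
Combined I = 0.4780 + 0.2850 = 0.7630 kg·m².
ω_f = L / I = 1.979 / 0.7630 = 2.594 rev/s.
KE_i = ½ΣIω² = 161.7 J; KE_f = ½(0.7630)(16.30)² = 101.3 J.

ΔKE ≈ -60.4 J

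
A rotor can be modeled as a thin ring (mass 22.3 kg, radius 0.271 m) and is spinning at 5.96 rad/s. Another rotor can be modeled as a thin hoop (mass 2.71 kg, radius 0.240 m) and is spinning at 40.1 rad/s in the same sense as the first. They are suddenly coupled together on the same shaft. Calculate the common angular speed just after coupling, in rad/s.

No external torque acts about the common axis, so total angular momentum is conserved.
Moments of inertia: I_A = (22.3)(0.271)² = 1.638 kg·m²; I_B = (2.71)(0.240)² = 0.1561 kg·m².
Taking A's sense as positive: L = (1.638)(5.96) + (0.1561)(40.1) = 16.02 kg·m²·rad/s.
Combined I = 1.638 + 0.1561 = 1.794 kg·m².
ω_f = L / I = 16.02 / 1.794 = 8.931 rad/s.

|ω_f| ≈ 8.93 rad/s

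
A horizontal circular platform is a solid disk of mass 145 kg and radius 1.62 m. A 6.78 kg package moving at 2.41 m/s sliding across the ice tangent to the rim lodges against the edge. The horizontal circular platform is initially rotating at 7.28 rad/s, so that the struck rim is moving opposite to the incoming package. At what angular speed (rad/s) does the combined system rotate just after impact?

The axle reaction passes through the central axle and exerts no torque about it; angular momentum about the central axle is conserved through the impact.
I_p = ½(145)(1.62)² = 190.3 kg·m². Taking the sense of the package's angular momentum as positive, L_{package} = m v R = (6.78)(2.41)(1.62) = 26.47 kg·m²/s.
L_i = −I_p ω_p + m v R = −(190.3)(7.28) + 26.47 = -1359 kg·m²/s.
After sticking, I_f = I_p + m R² = 190.3 + (6.78)(1.62)² = 208.1 kg·m².
ω_f = L_i / I_f = -1359 / 208.1 = -6.530 rad/s.

|ω_f| ≈ 6.53 rad/s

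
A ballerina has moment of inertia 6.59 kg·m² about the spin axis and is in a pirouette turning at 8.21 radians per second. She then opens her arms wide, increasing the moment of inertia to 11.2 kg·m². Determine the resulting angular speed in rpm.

Angular momentum about the spin axis is conserved since the torque about it is zero.
ω₂ = I₁ω₁ / I₂ = (6.590)(8.21 rad/s) / (11.20) = 4.831 rad/s = 46.13 rpm.

ω₂ ≈ 46.1 rpm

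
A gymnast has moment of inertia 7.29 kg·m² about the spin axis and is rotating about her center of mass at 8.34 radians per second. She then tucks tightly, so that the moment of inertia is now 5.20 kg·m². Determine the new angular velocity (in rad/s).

ω₂ ≈ 11.7 rad/s

With no external torque about the axis, L is conserved: I₁ω₁ = I₂ω₂.
ω₂ = I₁ω₁ / I₂ = (7.290)(8.34 rad/s) / (5.200) = 11.69 rad/s.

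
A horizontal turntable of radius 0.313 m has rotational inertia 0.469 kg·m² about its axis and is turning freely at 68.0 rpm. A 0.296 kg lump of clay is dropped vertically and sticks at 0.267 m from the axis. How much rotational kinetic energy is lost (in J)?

energy lost ≈ 0.512 J

The added mass arrives with no angular momentum about the axis, and any external torque about the axis is negligible, so the system's angular momentum is conserved.
Added inertia Σmr² = (0.296)(0.267)² = 0.02110 kg·m²; I_f = 0.4690 + 0.02110 = 0.4901 kg·m².
ω_f = I_p ω_i / I_f = (0.4690)(68.0) / 0.4901 = 65.07 rpm.
KE_i = ½(0.4690)(7.121 rad/s)² = 11.89 J; KE_f = ½(0.4901)(6.814)² = 11.38 J.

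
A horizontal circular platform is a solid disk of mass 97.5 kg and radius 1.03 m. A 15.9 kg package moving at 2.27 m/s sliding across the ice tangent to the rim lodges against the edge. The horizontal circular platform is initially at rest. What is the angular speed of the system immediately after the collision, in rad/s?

|ω_f| ≈ 0.542 rad/s

The axle reaction passes through the central axle and exerts no torque about it; angular momentum about the central axle is conserved through the impact.
I_p = ½(97.5)(1.03)² = 51.72 kg·m². Taking the sense of the package's angular momentum as positive, L_{package} = m v R = (15.9)(2.27)(1.03) = 37.18 kg·m²/s.
L_i = 0 + 37.18 = 37.18 kg·m²/s.
After sticking, I_f = I_p + m R² = 51.72 + (15.9)(1.03)² = 68.59 kg·m².
ω_f = L_i / I_f = 37.18 / 68.59 = 0.5420 rad/s.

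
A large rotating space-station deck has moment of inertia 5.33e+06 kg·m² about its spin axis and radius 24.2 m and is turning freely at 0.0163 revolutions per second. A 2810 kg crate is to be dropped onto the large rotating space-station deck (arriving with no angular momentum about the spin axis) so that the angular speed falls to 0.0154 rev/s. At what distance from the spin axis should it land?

No external torque acts about the spin axis; L_before = L_after.
I_p ω_i = (I_p + m r²) ω_f ⇒ m r² = I_p(ω_i/ω_f − 1) = 5.330e+06(0.0163/0.0154 − 1) = 3.115e+05 kg·m².
r = √(3.115e+05/2810) = 10.53 m.

r ≈ 10.5 m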